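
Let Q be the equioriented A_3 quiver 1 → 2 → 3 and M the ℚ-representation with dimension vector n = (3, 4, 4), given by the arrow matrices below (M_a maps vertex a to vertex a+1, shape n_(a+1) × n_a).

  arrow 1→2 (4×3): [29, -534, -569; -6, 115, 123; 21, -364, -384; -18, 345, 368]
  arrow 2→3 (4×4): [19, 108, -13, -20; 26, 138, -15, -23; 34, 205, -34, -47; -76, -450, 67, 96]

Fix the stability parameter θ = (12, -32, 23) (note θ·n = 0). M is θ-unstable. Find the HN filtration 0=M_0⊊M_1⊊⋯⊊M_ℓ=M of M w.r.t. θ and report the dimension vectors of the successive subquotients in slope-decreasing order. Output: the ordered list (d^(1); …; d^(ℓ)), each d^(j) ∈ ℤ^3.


Barcode: M ≅ I[1,3]^3, I[2,3]. HN layers by μ_θ (3 steps, strictly decreasing):
  μ^(1)=23; μ^(2)=-10; μ^(3)=-32

((0, 0, 4); (3, 3, 0); (0, 1, 0))


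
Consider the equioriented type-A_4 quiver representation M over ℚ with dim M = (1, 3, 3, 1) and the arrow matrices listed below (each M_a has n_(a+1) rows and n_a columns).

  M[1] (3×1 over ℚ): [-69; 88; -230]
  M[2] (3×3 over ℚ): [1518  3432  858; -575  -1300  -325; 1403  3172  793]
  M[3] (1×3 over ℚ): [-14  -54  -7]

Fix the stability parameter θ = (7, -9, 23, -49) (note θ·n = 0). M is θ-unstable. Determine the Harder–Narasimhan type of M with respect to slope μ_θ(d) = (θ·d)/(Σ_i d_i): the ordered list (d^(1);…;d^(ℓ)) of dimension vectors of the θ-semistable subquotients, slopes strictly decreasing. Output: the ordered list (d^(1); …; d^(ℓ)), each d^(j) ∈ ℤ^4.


Barcode: M ≅ I[1,4], I[2,2]^2, I[3,3]^2. HN layers by μ_θ (3 steps, strictly decreasing):
  μ^(1)=23; μ^(2)=-7; μ^(3)=-9

((0, 0, 2, 0); (1, 1, 1, 1); (0, 2, 0, 0))


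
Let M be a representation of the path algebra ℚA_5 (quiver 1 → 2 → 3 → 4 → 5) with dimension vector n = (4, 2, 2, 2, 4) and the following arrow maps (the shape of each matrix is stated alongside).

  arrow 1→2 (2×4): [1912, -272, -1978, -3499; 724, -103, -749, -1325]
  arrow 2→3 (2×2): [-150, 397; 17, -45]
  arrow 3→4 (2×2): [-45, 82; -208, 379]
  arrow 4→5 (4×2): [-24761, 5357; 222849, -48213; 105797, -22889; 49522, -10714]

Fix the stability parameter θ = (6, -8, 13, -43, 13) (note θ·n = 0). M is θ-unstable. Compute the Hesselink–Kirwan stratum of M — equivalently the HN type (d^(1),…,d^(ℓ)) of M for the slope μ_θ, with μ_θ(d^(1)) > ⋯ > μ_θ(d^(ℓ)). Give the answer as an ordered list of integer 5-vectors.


Via rank(M_{q-1}∘⋯∘M_p): M ≅ I[1,1]^2, I[1,4], I[1,5], I[5,5]^3.
μ_θ-semistable layers: μ^(1)=13; μ^(2)=6; μ^(3)=-8

((0, 0, 0, 0, 4); (2, 0, 0, 0, 0); (2, 2, 2, 2, 0))


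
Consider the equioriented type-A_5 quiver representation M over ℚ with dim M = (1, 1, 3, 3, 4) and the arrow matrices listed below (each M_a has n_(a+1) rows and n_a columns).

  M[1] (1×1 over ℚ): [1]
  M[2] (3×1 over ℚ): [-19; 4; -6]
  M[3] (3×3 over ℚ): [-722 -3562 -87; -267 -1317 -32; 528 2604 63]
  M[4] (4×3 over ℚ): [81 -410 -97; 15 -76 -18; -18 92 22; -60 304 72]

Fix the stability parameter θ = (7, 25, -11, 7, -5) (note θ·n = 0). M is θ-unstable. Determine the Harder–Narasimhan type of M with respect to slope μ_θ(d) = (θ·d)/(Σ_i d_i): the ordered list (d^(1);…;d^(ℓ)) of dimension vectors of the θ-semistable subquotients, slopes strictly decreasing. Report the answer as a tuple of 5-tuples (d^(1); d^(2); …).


Interval decomposition of M: I[1,4], I[3,3], I[3,5], I[4,5], I[5,5]^2.
HN type (ℓ=4): μ^(1)=7; μ^(2)=1; μ^(3)=-5; μ^(4)=-11

((1, 1, 1, 1, 0); (0, 0, 0, 2, 2); (0, 0, 0, 0, 2); (0, 0, 2, 0, 0))


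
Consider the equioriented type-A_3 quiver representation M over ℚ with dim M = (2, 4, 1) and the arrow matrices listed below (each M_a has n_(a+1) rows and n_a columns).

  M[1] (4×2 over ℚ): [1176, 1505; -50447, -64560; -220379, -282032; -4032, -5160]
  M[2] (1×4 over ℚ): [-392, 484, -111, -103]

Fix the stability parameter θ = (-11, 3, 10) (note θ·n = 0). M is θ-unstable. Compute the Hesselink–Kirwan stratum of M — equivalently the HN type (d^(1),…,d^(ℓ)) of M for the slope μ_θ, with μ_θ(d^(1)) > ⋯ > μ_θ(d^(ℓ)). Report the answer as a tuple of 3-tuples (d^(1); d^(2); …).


Barcode: M ≅ I[1,2], I[1,3], I[2,2]^2. HN layers by μ_θ (3 steps, strictly decreasing):
  μ^(1)=10; μ^(2)=3; μ^(3)=-11

((0, 0, 1); (0, 4, 0); (2, 0, 0))


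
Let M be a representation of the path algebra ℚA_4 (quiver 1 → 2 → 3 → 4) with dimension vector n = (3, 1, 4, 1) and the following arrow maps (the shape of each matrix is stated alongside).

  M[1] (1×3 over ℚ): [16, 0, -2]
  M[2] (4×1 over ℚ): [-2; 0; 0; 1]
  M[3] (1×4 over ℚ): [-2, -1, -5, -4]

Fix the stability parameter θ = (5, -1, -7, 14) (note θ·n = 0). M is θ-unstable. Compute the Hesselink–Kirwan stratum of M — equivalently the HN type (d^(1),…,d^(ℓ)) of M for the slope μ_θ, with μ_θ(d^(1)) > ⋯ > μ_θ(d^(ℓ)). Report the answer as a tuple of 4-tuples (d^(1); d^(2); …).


Via rank(M_{q-1}∘⋯∘M_p): M ≅ I[1,1]^2, I[1,3], I[3,3]^2, I[3,4].
μ_θ-semistable layers: μ^(1)=14; μ^(2)=5; μ^(3)=-1; μ^(4)=-7

((0, 0, 0, 1); (2, 0, 0, 0); (1, 1, 1, 0); (0, 0, 3, 0))


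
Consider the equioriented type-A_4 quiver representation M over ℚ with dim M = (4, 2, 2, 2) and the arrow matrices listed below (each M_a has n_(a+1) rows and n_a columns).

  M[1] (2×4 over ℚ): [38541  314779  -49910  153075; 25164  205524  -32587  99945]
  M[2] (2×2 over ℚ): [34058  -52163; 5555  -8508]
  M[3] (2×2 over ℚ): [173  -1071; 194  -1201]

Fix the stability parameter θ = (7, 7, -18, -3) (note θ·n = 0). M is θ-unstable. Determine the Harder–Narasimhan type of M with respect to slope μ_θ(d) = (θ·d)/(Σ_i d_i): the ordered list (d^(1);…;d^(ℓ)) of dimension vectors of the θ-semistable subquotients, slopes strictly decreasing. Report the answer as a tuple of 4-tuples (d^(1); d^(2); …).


Interval decomposition of M: I[1,1]^2, I[1,4]^2.
HN type (ℓ=2): μ^(1)=7; μ^(2)=-7/4

((2, 0, 0, 0); (2, 2, 2, 2))


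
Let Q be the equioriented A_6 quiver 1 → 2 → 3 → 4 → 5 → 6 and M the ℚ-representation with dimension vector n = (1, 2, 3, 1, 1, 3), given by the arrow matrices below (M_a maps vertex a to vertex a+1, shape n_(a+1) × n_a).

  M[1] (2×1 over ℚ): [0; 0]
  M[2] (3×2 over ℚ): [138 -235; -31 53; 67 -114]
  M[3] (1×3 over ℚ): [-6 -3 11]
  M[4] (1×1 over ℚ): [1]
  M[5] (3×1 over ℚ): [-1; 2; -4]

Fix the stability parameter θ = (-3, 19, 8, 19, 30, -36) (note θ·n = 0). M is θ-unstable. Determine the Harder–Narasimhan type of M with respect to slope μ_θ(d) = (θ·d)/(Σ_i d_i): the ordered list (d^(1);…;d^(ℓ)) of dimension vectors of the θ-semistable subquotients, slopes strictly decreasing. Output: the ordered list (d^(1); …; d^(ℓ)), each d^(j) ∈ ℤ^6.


Barcode: M ≅ I[1,1], I[2,3], I[2,6], I[3,3], I[6,6]^2. HN layers by μ_θ (4 steps, strictly decreasing):
  μ^(1)=27/2; μ^(2)=8; μ^(3)=-3; μ^(4)=-36

((0, 1, 1, 0, 0, 0); (0, 1, 2, 1, 1, 1); (1, 0, 0, 0, 0, 0); (0, 0, 0, 0, 0, 2))


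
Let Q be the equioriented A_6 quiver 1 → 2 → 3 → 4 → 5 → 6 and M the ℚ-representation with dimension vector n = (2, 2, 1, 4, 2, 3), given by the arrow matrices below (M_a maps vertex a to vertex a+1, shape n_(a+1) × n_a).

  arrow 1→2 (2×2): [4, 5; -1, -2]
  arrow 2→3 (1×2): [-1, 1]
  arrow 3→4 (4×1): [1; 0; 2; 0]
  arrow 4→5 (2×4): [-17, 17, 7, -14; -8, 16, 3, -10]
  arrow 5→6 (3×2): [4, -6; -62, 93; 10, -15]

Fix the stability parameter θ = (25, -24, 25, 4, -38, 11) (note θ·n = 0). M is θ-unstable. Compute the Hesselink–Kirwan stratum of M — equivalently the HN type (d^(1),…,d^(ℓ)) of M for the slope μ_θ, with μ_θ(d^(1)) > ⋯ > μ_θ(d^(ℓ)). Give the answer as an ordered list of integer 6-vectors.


Via rank(M_{q-1}∘⋯∘M_p): M ≅ I[1,2], I[1,5], I[4,4]^2, I[4,6], I[6,6]^2.
μ_θ-semistable layers: μ^(1)=11; μ^(2)=4; μ^(3)=1/2; μ^(4)=-8/5; μ^(5)=-17

((0, 0, 0, 0, 0, 3); (0, 0, 0, 2, 0, 0); (1, 1, 0, 0, 0, 0); (1, 1, 1, 1, 1, 0); (0, 0, 0, 1, 1, 0))


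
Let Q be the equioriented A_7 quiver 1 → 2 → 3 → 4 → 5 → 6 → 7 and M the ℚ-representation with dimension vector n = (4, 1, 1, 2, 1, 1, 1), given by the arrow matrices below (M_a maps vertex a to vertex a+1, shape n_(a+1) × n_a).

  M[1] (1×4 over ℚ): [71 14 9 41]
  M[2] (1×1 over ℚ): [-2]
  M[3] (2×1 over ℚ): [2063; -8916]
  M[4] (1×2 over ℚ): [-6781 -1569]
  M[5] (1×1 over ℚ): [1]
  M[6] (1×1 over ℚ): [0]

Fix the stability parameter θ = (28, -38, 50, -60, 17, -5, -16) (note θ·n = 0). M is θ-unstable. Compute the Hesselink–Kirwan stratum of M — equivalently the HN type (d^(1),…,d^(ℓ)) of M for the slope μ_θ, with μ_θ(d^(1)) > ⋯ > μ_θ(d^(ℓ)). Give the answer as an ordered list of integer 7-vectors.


Barcode: M ≅ I[1,1]^3, I[1,6], I[4,4], I[7,7]. HN layers by μ_θ (5 steps, strictly decreasing):
  μ^(1)=28; μ^(2)=6; μ^(3)=-5; μ^(4)=-16; μ^(5)=-60

((3, 0, 0, 0, 0, 0, 0); (0, 0, 0, 0, 1, 1, 0); (1, 1, 1, 1, 0, 0, 0); (0, 0, 0, 0, 0, 0, 1); (0, 0, 0, 1, 0, 0, 0))


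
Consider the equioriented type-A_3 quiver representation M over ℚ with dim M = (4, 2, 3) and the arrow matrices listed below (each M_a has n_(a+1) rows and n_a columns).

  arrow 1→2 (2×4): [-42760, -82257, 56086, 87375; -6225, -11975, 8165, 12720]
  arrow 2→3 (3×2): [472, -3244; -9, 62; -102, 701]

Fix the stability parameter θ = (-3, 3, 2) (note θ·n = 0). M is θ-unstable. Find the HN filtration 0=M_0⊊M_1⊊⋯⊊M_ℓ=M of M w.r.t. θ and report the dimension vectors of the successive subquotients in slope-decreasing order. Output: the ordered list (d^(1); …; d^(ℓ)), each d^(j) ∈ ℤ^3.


Interval decomposition of M: I[1,1]^2, I[1,3]^2, I[3,3].
HN type (ℓ=3): μ^(1)=5/2; μ^(2)=2; μ^(3)=-3

((0, 2, 2); (0, 0, 1); (4, 0, 0))


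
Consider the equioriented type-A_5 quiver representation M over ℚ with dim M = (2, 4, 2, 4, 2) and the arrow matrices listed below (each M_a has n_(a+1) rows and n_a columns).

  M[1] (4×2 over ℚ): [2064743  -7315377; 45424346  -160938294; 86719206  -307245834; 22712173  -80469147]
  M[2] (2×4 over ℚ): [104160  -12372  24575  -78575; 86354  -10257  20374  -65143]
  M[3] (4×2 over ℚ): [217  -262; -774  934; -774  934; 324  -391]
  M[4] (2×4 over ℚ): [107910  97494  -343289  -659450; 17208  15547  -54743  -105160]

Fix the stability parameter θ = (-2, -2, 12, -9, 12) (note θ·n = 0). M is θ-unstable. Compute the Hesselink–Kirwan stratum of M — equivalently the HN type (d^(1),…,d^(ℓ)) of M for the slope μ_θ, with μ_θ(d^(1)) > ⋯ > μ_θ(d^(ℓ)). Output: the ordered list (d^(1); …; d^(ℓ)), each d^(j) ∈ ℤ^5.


Barcode: M ≅ I[1,1], I[1,4], I[2,2]^2, I[2,4], I[4,5]^2. HN layers by μ_θ (4 steps, strictly decreasing):
  μ^(1)=12; μ^(2)=3/2; μ^(3)=-2; μ^(4)=-9

((0, 0, 0, 0, 2); (0, 0, 2, 2, 0); (2, 4, 0, 0, 0); (0, 0, 0, 2, 0))


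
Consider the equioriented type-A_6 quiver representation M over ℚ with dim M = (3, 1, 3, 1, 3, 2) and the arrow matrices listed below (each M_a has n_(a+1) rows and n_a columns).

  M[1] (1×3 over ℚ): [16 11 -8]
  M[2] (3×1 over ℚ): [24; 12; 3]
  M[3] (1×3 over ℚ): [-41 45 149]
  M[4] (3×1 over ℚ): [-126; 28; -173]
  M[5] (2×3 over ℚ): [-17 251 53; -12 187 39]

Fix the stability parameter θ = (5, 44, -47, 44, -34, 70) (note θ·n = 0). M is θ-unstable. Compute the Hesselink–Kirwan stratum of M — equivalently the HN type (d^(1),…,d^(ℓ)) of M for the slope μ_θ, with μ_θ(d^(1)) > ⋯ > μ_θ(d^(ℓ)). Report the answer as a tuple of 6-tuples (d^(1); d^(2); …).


Interval decomposition of M: I[1,1]^2, I[1,6], I[3,3]^2, I[5,5], I[5,6].
HN type (ℓ=5): μ^(1)=70; μ^(2)=5; μ^(3)=2/3; μ^(4)=-34; μ^(5)=-47

((0, 0, 0, 0, 0, 2); (2, 0, 0, 1, 1, 0); (1, 1, 1, 0, 0, 0); (0, 0, 0, 0, 2, 0); (0, 0, 2, 0, 0, 0))


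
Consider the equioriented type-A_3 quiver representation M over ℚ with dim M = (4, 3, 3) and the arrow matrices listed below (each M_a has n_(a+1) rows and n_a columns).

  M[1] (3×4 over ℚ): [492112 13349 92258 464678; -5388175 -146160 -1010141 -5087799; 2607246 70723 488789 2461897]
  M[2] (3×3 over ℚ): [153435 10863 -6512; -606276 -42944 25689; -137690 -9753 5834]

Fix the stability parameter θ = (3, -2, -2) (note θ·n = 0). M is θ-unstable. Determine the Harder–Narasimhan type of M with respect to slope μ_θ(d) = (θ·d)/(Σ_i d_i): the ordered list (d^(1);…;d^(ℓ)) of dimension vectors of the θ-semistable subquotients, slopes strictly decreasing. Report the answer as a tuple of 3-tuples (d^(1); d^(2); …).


Via rank(M_{q-1}∘⋯∘M_p): M ≅ I[1,1], I[1,3]^3.
μ_θ-semistable layers: μ^(1)=3; μ^(2)=-1/3

((1, 0, 0); (3, 3, 3))


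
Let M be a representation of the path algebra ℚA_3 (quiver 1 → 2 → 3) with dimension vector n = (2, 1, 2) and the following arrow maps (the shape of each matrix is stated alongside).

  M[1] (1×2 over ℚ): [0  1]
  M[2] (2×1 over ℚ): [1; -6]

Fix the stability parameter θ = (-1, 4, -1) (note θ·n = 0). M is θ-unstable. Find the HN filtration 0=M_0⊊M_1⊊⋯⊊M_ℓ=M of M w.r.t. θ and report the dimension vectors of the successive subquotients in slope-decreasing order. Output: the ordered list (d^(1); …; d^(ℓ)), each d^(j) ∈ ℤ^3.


Barcode: M ≅ I[1,1], I[1,3], I[3,3]. HN layers by μ_θ (2 steps, strictly decreasing):
  μ^(1)=3/2; μ^(2)=-1

((0, 1, 1); (2, 0, 1))


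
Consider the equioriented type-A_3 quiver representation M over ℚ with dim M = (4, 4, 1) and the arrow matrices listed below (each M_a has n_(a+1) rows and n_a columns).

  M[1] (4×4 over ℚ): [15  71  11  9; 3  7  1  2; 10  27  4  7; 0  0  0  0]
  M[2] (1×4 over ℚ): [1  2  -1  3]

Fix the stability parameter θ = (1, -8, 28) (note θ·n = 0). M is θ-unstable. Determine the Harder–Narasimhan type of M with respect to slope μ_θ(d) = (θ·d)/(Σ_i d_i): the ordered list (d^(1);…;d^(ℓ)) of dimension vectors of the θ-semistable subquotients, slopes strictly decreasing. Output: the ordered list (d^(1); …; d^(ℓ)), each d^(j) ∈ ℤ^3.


Barcode: M ≅ I[1,1], I[1,2]^2, I[1,3], I[2,2]. HN layers by μ_θ (4 steps, strictly decreasing):
  μ^(1)=28; μ^(2)=1; μ^(3)=-7/2; μ^(4)=-8

((0, 0, 1); (1, 0, 0); (3, 3, 0); (0, 1, 0))


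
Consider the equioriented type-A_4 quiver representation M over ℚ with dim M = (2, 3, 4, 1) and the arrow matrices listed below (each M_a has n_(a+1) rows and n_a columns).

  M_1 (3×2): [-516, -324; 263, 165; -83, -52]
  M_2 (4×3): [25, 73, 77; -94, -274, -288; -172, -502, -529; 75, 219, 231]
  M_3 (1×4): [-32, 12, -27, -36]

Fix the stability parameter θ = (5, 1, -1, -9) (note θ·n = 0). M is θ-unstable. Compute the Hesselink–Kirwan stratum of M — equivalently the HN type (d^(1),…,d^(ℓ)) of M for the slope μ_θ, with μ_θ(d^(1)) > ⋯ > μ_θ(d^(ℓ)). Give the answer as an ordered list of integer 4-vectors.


Interval decomposition of M: I[1,3], I[1,4], I[2,2], I[3,3]^2.
HN type (ℓ=3): μ^(1)=5/3; μ^(2)=1; μ^(3)=-1

((1, 1, 1, 0); (0, 1, 0, 0); (1, 1, 3, 1))


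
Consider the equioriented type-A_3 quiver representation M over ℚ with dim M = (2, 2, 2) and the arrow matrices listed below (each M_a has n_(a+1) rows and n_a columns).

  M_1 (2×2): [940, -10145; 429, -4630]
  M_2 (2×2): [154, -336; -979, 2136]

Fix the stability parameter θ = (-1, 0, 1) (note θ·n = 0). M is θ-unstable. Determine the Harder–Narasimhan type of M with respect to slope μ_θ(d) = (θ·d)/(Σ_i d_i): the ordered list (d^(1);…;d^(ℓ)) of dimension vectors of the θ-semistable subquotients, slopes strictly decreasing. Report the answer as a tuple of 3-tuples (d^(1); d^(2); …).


Interval decomposition of M: I[1,2], I[1,3], I[3,3].
HN type (ℓ=3): μ^(1)=1; μ^(2)=0; μ^(3)=-1

((0, 0, 2); (0, 2, 0); (2, 0, 0))


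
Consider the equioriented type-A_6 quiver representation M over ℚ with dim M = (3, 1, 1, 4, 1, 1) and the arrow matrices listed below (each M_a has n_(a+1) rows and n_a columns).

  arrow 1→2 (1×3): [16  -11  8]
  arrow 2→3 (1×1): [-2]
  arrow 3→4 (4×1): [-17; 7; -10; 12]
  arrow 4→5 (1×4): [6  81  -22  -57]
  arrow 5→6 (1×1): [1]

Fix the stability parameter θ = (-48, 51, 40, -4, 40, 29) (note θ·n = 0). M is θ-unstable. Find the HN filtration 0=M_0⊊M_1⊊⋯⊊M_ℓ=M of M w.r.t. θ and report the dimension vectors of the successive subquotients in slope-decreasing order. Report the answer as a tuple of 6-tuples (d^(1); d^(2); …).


Barcode: M ≅ I[1,1]^2, I[1,6], I[4,4]^3. HN layers by μ_θ (4 steps, strictly decreasing):
  μ^(1)=69/2; μ^(2)=29; μ^(3)=-4; μ^(4)=-48

((0, 0, 0, 0, 1, 1); (0, 1, 1, 1, 0, 0); (0, 0, 0, 3, 0, 0); (3, 0, 0, 0, 0, 0))


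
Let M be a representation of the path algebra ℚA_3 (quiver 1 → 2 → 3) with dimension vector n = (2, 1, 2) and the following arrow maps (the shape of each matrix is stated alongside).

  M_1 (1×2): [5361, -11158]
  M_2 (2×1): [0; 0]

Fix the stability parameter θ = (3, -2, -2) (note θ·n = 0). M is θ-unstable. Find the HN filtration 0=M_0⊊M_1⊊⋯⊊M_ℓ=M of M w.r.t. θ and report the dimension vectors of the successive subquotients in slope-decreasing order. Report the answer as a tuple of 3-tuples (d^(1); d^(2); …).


Via rank(M_{q-1}∘⋯∘M_p): M ≅ I[1,1], I[1,2], I[3,3]^2.
μ_θ-semistable layers: μ^(1)=3; μ^(2)=1/2; μ^(3)=-2

((1, 0, 0); (1, 1, 0); (0, 0, 2))


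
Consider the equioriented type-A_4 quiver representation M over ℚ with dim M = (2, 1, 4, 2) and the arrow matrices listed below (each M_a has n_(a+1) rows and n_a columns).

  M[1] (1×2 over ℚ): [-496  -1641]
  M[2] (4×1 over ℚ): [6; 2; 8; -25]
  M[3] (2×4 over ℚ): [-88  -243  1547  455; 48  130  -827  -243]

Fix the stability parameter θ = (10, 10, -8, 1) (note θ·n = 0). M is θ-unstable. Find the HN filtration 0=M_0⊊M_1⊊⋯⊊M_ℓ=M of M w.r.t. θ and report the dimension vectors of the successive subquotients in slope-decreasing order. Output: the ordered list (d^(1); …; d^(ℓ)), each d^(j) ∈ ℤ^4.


Barcode: M ≅ I[1,1], I[1,4], I[3,3]^2, I[3,4]. HN layers by μ_θ (4 steps, strictly decreasing):
  μ^(1)=10; μ^(2)=13/4; μ^(3)=1; μ^(4)=-8

((1, 0, 0, 0); (1, 1, 1, 1); (0, 0, 0, 1); (0, 0, 3, 0))


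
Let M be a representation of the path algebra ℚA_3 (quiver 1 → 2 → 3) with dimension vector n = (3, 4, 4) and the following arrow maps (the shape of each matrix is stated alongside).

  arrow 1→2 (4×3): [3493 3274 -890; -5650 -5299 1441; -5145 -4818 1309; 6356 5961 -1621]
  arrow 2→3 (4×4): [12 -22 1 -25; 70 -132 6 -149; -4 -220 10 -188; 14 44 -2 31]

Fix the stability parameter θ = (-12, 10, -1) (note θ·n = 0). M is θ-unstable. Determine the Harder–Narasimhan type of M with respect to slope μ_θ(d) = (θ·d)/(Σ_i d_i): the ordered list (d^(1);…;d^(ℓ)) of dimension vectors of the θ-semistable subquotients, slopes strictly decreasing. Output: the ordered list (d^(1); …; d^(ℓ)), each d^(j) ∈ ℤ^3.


Interval decomposition of M: I[1,2], I[1,3]^2, I[2,2], I[3,3]^2.
HN type (ℓ=4): μ^(1)=10; μ^(2)=9/2; μ^(3)=-1; μ^(4)=-12

((0, 2, 0); (0, 2, 2); (0, 0, 2); (3, 0, 0))


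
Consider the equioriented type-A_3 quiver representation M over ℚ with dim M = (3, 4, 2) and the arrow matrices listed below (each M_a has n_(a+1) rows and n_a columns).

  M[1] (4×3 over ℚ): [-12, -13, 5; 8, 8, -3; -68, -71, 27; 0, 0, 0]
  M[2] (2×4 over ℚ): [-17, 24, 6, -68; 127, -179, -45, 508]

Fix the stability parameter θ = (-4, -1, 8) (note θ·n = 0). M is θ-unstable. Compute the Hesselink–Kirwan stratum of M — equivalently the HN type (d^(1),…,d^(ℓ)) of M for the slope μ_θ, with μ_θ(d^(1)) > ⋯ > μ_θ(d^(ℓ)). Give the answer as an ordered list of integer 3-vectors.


Via rank(M_{q-1}∘⋯∘M_p): M ≅ I[1,1], I[1,3]^2, I[2,2]^2.
μ_θ-semistable layers: μ^(1)=8; μ^(2)=-1; μ^(3)=-4

((0, 0, 2); (0, 4, 0); (3, 0, 0))


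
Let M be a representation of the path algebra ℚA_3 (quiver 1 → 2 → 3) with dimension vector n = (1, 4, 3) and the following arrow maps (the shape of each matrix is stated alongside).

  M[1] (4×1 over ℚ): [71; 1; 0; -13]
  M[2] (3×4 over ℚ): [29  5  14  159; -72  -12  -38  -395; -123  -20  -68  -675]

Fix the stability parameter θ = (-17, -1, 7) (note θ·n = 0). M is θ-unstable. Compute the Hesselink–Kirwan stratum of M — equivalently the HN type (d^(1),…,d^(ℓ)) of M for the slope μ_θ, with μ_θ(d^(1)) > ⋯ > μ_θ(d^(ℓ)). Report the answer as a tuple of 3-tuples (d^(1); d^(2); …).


Interval decomposition of M: I[1,3], I[2,2], I[2,3]^2.
HN type (ℓ=3): μ^(1)=7; μ^(2)=-1; μ^(3)=-17

((0, 0, 3); (0, 4, 0); (1, 0, 0))


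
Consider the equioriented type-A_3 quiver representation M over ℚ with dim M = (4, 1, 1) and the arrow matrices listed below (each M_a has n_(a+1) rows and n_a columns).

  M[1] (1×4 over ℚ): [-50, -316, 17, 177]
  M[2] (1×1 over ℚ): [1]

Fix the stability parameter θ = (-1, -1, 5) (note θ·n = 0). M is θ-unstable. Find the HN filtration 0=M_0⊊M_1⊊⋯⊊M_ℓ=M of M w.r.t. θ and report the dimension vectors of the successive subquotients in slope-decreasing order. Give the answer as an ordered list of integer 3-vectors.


Via rank(M_{q-1}∘⋯∘M_p): M ≅ I[1,1]^3, I[1,3].
μ_θ-semistable layers: μ^(1)=5; μ^(2)=-1

((0, 0, 1); (4, 1, 0))


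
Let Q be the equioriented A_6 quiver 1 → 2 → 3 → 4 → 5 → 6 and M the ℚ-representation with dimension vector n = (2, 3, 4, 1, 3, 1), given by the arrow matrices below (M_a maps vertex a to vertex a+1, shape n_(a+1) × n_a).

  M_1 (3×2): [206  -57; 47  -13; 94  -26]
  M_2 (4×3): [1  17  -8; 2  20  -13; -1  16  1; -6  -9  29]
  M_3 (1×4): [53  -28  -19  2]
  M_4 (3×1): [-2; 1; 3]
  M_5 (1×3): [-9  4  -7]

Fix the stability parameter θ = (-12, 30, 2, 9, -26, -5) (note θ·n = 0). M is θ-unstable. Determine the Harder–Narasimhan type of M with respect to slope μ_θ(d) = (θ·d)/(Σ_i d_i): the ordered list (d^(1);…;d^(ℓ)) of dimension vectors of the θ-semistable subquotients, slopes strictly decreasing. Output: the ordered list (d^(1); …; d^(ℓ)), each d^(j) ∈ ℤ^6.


Via rank(M_{q-1}∘⋯∘M_p): M ≅ I[1,3], I[1,6], I[2,3], I[3,3], I[5,5]^2.
μ_θ-semistable layers: μ^(1)=16; μ^(2)=2; μ^(3)=-12; μ^(4)=-26

((0, 2, 2, 0, 0, 0); (0, 1, 2, 1, 1, 1); (2, 0, 0, 0, 0, 0); (0, 0, 0, 0, 2, 0))


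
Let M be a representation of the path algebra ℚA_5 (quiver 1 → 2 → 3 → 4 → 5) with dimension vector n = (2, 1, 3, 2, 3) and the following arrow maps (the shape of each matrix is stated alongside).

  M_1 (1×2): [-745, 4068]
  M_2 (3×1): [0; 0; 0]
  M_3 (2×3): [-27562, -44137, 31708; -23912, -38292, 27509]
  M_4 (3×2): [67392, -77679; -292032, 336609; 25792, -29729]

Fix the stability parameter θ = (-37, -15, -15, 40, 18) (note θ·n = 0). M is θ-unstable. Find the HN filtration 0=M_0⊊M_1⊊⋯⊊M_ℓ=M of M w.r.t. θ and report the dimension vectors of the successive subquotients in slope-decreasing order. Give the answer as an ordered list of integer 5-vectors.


Interval decomposition of M: I[1,1], I[1,2], I[3,3], I[3,4], I[3,5], I[5,5]^2.
HN type (ℓ=5): μ^(1)=40; μ^(2)=29; μ^(3)=18; μ^(4)=-15; μ^(5)=-37

((0, 0, 0, 1, 0); (0, 0, 0, 1, 1); (0, 0, 0, 0, 2); (0, 1, 3, 0, 0); (2, 0, 0, 0, 0))


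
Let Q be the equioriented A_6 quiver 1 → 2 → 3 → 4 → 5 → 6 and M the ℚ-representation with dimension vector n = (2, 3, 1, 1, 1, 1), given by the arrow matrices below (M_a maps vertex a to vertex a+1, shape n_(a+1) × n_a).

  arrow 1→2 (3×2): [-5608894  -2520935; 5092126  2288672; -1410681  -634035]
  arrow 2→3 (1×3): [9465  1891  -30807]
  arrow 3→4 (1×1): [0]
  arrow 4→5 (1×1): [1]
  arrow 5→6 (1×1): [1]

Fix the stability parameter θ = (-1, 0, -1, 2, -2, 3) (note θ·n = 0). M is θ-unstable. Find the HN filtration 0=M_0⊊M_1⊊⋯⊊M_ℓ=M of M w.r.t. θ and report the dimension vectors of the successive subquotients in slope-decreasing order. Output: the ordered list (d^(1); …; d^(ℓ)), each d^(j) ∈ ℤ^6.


Via rank(M_{q-1}∘⋯∘M_p): M ≅ I[1,2], I[1,3], I[2,2], I[4,6].
μ_θ-semistable layers: μ^(1)=3; μ^(2)=0; μ^(3)=-1/2; μ^(4)=-1

((0, 0, 0, 0, 0, 1); (0, 2, 0, 1, 1, 0); (0, 1, 1, 0, 0, 0); (2, 0, 0, 0, 0, 0))


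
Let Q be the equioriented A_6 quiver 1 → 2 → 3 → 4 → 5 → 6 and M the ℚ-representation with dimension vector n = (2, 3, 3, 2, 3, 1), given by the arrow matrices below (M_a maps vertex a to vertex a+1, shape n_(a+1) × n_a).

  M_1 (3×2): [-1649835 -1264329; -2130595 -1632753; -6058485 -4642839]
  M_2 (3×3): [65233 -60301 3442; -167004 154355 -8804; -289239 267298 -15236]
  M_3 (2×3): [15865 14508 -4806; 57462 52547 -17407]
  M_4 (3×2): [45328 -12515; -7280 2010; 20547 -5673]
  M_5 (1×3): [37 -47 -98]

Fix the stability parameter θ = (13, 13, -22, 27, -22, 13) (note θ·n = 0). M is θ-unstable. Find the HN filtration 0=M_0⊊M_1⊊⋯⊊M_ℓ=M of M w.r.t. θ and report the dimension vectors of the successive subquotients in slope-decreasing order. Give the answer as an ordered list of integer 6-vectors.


Via rank(M_{q-1}∘⋯∘M_p): M ≅ I[1,1], I[1,6], I[2,3], I[2,5], I[5,5].
μ_θ-semistable layers: μ^(1)=13; μ^(2)=5/2; μ^(3)=4/3; μ^(4)=-9/2; μ^(5)=-22

((1, 0, 0, 0, 0, 1); (0, 0, 0, 2, 2, 0); (1, 1, 1, 0, 0, 0); (0, 2, 2, 0, 0, 0); (0, 0, 0, 0, 1, 0))


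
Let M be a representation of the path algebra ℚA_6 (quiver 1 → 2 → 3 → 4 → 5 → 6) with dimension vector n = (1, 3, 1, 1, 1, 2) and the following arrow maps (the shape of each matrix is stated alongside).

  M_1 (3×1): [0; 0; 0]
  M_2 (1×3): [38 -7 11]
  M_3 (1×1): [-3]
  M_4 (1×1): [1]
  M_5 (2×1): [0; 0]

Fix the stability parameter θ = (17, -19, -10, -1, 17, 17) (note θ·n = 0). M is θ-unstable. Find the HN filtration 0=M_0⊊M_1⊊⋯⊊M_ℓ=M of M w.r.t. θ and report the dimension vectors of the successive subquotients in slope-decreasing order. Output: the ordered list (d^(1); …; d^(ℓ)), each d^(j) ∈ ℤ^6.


Interval decomposition of M: I[1,1], I[2,2]^2, I[2,5], I[6,6]^2.
HN type (ℓ=4): μ^(1)=17; μ^(2)=-1; μ^(3)=-10; μ^(4)=-19

((1, 0, 0, 0, 1, 2); (0, 0, 0, 1, 0, 0); (0, 0, 1, 0, 0, 0); (0, 3, 0, 0, 0, 0))


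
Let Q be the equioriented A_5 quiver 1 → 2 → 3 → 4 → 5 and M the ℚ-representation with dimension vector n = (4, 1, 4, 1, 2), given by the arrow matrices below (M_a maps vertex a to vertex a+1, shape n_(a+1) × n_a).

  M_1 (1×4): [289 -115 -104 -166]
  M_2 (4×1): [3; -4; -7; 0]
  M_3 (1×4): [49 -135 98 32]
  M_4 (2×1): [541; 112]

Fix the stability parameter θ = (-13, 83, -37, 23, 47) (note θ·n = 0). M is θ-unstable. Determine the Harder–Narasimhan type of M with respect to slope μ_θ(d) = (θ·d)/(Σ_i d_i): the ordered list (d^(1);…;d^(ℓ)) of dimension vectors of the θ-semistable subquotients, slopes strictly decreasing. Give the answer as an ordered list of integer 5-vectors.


Via rank(M_{q-1}∘⋯∘M_p): M ≅ I[1,1]^3, I[1,5], I[3,3]^3, I[5,5].
μ_θ-semistable layers: μ^(1)=47; μ^(2)=23; μ^(3)=-13; μ^(4)=-37

((0, 0, 0, 0, 2); (0, 1, 1, 1, 0); (4, 0, 0, 0, 0); (0, 0, 3, 0, 0))


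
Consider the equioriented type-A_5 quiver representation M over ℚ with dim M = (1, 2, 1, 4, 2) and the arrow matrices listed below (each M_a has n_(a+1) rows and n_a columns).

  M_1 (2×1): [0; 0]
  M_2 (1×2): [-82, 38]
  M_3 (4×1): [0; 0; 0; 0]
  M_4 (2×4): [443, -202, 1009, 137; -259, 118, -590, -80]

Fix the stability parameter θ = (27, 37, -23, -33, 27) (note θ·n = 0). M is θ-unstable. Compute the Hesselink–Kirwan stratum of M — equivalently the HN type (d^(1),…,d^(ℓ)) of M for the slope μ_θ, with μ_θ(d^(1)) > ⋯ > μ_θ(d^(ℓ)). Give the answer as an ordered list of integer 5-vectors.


Barcode: M ≅ I[1,1], I[2,2], I[2,3], I[4,4]^2, I[4,5]^2. HN layers by μ_θ (4 steps, strictly decreasing):
  μ^(1)=37; μ^(2)=27; μ^(3)=7; μ^(4)=-33

((0, 1, 0, 0, 0); (1, 0, 0, 0, 2); (0, 1, 1, 0, 0); (0, 0, 0, 4, 0))


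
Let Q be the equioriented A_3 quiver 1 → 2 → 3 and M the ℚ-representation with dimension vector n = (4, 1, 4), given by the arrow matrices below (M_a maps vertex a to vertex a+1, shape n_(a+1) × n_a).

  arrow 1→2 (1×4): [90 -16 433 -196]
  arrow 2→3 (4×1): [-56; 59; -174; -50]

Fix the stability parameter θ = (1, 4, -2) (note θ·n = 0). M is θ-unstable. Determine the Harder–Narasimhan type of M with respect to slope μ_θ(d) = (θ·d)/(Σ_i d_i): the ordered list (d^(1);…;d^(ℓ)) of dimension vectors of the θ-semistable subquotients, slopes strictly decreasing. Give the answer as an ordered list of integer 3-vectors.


Barcode: M ≅ I[1,1]^3, I[1,3], I[3,3]^3. HN layers by μ_θ (2 steps, strictly decreasing):
  μ^(1)=1; μ^(2)=-2

((4, 1, 1); (0, 0, 3))


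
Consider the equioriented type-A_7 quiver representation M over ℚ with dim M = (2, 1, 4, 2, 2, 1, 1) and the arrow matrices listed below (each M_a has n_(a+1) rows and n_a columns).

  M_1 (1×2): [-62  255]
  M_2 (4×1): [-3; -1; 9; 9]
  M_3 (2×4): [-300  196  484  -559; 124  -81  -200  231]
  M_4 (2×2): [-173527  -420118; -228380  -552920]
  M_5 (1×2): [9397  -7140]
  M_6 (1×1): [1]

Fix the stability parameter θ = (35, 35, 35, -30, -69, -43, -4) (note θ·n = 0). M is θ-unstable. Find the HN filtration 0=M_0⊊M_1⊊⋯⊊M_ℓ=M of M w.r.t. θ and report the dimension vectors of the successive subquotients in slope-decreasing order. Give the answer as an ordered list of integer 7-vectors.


Via rank(M_{q-1}∘⋯∘M_p): M ≅ I[1,1], I[1,7], I[3,3]^2, I[3,4], I[5,5].
μ_θ-semistable layers: μ^(1)=35; μ^(2)=5/2; μ^(3)=-4; μ^(4)=-37/6; μ^(5)=-69

((1, 0, 2, 0, 0, 0, 0); (0, 0, 1, 1, 0, 0, 0); (0, 0, 0, 0, 0, 0, 1); (1, 1, 1, 1, 1, 1, 0); (0, 0, 0, 0, 1, 0, 0))


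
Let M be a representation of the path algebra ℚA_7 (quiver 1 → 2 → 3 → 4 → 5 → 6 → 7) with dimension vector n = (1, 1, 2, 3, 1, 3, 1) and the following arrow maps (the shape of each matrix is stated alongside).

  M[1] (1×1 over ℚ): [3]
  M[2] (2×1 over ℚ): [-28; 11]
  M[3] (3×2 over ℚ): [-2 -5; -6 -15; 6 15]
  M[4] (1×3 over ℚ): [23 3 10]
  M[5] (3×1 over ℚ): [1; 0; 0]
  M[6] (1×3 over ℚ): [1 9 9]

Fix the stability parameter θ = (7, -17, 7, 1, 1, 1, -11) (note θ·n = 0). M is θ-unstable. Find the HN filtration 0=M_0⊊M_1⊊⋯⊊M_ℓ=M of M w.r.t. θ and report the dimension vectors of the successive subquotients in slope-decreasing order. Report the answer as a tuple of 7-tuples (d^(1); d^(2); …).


Via rank(M_{q-1}∘⋯∘M_p): M ≅ I[1,7], I[3,3], I[4,4]^2, I[6,6]^2.
μ_θ-semistable layers: μ^(1)=7; μ^(2)=1; μ^(3)=-1/5; μ^(4)=-5

((0, 0, 1, 0, 0, 0, 0); (0, 0, 0, 2, 0, 2, 0); (0, 0, 1, 1, 1, 1, 1); (1, 1, 0, 0, 0, 0, 0))


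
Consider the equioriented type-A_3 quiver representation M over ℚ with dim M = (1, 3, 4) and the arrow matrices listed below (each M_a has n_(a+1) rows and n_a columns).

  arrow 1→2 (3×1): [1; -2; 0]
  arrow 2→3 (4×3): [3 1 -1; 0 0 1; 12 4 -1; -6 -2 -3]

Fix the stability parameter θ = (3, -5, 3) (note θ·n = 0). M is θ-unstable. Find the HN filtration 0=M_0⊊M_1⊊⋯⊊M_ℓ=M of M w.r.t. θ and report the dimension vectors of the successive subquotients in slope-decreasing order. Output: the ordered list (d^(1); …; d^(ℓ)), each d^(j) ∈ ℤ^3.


Barcode: M ≅ I[1,3], I[2,2], I[2,3], I[3,3]^2. HN layers by μ_θ (3 steps, strictly decreasing):
  μ^(1)=3; μ^(2)=-1; μ^(3)=-5

((0, 0, 4); (1, 1, 0); (0, 2, 0))


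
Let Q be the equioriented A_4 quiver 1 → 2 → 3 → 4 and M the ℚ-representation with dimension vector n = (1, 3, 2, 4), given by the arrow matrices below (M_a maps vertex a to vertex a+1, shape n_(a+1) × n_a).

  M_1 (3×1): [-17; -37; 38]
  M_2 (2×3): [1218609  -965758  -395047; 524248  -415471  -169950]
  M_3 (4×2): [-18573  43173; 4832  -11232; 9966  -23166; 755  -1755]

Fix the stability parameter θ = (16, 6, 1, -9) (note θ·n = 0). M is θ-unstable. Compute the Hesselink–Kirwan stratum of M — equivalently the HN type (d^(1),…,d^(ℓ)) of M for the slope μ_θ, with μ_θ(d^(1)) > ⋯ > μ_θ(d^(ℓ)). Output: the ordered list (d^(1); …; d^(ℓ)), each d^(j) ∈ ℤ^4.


Barcode: M ≅ I[1,4], I[2,2], I[2,3], I[4,4]^3. HN layers by μ_θ (3 steps, strictly decreasing):
  μ^(1)=6; μ^(2)=7/2; μ^(3)=-9

((0, 1, 0, 0); (1, 2, 2, 1); (0, 0, 0, 3))


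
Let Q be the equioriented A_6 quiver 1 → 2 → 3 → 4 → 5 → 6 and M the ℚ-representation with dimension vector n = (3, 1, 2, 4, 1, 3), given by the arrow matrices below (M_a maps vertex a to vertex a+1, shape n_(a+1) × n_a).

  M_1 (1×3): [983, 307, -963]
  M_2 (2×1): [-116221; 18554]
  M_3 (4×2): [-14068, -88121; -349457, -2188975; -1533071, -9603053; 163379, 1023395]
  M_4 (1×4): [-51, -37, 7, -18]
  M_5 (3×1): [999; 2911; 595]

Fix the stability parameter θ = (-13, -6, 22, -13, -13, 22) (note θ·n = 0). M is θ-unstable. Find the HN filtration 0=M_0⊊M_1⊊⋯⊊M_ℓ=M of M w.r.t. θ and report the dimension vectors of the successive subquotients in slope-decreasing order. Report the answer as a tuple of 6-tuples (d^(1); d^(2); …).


Barcode: M ≅ I[1,1]^2, I[1,6], I[3,4], I[4,4]^2, I[6,6]^2. HN layers by μ_θ (5 steps, strictly decreasing):
  μ^(1)=22; μ^(2)=9/2; μ^(3)=-4/3; μ^(4)=-6; μ^(5)=-13

((0, 0, 0, 0, 0, 3); (0, 0, 1, 1, 0, 0); (0, 0, 1, 1, 1, 0); (0, 1, 0, 0, 0, 0); (3, 0, 0, 2, 0, 0))


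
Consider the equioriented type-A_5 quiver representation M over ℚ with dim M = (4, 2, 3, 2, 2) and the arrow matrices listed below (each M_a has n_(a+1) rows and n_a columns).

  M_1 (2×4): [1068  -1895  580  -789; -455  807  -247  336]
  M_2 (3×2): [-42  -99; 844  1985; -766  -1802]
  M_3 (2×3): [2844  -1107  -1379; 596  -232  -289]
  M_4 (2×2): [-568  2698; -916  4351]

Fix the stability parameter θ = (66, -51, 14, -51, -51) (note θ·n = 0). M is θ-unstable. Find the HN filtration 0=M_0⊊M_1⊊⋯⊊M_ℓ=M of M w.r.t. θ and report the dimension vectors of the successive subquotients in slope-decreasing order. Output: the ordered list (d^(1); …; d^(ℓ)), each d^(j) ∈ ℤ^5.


Interval decomposition of M: I[1,1]^2, I[1,4], I[1,5], I[3,3], I[5,5].
HN type (ℓ=5): μ^(1)=66; μ^(2)=14; μ^(3)=-11/2; μ^(4)=-73/5; μ^(5)=-51

((2, 0, 0, 0, 0); (0, 0, 1, 0, 0); (1, 1, 1, 1, 0); (1, 1, 1, 1, 1); (0, 0, 0, 0, 1))


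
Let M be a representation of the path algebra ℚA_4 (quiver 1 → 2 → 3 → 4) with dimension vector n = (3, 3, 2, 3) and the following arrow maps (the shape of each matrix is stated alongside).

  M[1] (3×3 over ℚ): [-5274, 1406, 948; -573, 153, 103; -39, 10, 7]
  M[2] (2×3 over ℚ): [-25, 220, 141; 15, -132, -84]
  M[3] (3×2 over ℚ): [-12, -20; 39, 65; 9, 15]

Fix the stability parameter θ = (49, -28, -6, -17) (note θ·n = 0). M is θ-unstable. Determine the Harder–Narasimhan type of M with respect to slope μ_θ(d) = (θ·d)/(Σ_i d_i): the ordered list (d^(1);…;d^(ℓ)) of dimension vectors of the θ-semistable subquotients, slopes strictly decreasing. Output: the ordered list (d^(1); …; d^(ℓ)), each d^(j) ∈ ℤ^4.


Barcode: M ≅ I[1,2], I[1,3], I[1,4], I[4,4]^2. HN layers by μ_θ (4 steps, strictly decreasing):
  μ^(1)=21/2; μ^(2)=5; μ^(3)=-1/2; μ^(4)=-17

((1, 1, 0, 0); (1, 1, 1, 0); (1, 1, 1, 1); (0, 0, 0, 2))


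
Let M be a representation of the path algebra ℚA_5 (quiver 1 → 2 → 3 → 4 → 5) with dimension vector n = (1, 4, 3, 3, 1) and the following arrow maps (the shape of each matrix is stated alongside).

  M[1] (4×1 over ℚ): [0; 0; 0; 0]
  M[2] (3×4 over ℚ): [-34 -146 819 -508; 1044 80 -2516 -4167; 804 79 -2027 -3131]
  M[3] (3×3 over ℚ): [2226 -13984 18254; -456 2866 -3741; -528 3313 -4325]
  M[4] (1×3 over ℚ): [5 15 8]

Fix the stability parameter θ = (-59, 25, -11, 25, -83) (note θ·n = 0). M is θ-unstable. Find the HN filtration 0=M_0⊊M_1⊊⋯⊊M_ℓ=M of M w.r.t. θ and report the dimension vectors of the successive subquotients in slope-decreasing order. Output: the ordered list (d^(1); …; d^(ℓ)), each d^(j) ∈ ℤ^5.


Barcode: M ≅ I[1,1], I[2,2], I[2,4]^2, I[2,5]. HN layers by μ_θ (4 steps, strictly decreasing):
  μ^(1)=25; μ^(2)=7; μ^(3)=-11; μ^(4)=-59

((0, 1, 0, 2, 0); (0, 2, 2, 0, 0); (0, 1, 1, 1, 1); (1, 0, 0, 0, 0))


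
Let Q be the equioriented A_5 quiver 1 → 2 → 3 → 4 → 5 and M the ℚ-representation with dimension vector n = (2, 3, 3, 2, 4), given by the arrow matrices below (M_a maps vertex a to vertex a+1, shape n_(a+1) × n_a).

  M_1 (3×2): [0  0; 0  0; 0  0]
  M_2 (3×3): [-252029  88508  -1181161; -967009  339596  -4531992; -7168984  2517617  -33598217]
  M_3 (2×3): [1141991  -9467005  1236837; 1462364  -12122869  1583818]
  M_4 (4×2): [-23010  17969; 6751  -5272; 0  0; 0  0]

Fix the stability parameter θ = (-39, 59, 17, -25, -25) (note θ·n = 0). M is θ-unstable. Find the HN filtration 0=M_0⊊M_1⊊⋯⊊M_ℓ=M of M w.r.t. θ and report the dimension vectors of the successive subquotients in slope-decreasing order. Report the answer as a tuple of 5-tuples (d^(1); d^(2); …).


Via rank(M_{q-1}∘⋯∘M_p): M ≅ I[1,1]^2, I[2,3], I[2,5]^2, I[5,5]^2.
μ_θ-semistable layers: μ^(1)=38; μ^(2)=13/2; μ^(3)=-25; μ^(4)=-39

((0, 1, 1, 0, 0); (0, 2, 2, 2, 2); (0, 0, 0, 0, 2); (2, 0, 0, 0, 0))


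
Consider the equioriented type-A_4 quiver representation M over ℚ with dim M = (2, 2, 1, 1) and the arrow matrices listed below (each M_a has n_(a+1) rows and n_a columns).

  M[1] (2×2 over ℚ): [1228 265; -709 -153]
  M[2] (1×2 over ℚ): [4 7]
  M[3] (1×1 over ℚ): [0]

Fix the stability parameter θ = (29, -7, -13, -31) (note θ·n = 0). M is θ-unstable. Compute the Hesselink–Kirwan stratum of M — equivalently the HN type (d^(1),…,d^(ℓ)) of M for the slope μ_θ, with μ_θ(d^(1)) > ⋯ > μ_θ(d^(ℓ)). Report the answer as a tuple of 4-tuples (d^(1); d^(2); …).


Barcode: M ≅ I[1,2], I[1,3], I[4,4]. HN layers by μ_θ (3 steps, strictly decreasing):
  μ^(1)=11; μ^(2)=3; μ^(3)=-31

((1, 1, 0, 0); (1, 1, 1, 0); (0, 0, 0, 1))


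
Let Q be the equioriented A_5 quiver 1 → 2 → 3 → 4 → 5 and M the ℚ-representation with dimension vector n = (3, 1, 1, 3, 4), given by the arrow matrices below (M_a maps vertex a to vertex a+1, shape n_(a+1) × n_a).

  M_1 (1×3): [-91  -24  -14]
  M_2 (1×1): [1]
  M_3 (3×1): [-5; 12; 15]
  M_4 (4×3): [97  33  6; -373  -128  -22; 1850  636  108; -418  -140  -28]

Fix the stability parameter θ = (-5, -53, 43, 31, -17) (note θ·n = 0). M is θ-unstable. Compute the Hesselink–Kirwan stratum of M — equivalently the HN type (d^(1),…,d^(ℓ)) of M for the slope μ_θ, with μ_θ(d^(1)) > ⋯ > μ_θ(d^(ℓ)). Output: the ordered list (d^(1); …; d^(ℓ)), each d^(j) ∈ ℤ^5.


Interval decomposition of M: I[1,1]^2, I[1,5], I[4,4], I[4,5], I[5,5]^2.
HN type (ℓ=6): μ^(1)=31; μ^(2)=19; μ^(3)=7; μ^(4)=-5; μ^(5)=-17; μ^(6)=-29

((0, 0, 0, 1, 0); (0, 0, 1, 1, 1); (0, 0, 0, 1, 1); (2, 0, 0, 0, 0); (0, 0, 0, 0, 2); (1, 1, 0, 0, 0))


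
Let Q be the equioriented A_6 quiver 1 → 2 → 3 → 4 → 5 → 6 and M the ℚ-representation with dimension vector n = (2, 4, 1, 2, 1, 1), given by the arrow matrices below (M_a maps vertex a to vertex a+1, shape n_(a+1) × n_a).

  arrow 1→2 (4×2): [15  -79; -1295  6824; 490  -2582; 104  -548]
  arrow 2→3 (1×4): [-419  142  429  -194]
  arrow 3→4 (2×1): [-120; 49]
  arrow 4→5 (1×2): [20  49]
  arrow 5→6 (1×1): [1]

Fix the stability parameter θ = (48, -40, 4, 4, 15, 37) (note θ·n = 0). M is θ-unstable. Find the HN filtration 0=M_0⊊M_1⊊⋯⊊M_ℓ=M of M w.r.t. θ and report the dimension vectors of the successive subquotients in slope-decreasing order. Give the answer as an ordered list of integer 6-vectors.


Interval decomposition of M: I[1,2], I[1,6], I[2,2]^2, I[4,4].
HN type (ℓ=4): μ^(1)=37; μ^(2)=15; μ^(3)=4; μ^(4)=-40

((0, 0, 0, 0, 0, 1); (0, 0, 0, 0, 1, 0); (2, 2, 1, 2, 0, 0); (0, 2, 0, 0, 0, 0))
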